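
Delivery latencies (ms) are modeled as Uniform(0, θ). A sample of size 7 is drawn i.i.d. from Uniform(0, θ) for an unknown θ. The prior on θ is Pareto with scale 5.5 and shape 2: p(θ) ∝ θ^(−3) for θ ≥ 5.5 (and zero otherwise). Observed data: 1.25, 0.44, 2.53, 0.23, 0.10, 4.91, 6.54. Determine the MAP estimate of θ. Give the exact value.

The Uniform(0, θ) likelihood is θ^(−n) for θ ≥ max(xᵢ), zero otherwise. Here max(xᵢ) = 6.54.
Posterior ∝ θ^(−3) · θ^(−7) = θ^(−10) on θ ≥ max(5.5, 6.54) = 6.54.
This density is strictly decreasing in θ, so the posterior mode lies at the lower boundary of the support.

θ̂_MAP = 6.54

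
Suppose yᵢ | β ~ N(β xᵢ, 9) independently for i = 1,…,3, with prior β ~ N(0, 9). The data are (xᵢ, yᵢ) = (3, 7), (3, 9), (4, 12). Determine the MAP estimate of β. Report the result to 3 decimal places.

β̂_MAP = 2.743

log p(β | y) = −Σ(yᵢ − βxᵢ)²/(2·9) − β²/(2·9) + const.
Setting the derivative to zero: Σxᵢ(yᵢ − βxᵢ)/9 − β/9 = 0, so β = Σxᵢyᵢ / (Σxᵢ² + σ²/τ²).
Σxᵢyᵢ = 3·7 + 3·9 + 4·12 = 96; Σxᵢ² = 34; σ²/τ² = 1.
β̂_MAP = 96 / (34 + 1) = 96/35 ≈ 2.743.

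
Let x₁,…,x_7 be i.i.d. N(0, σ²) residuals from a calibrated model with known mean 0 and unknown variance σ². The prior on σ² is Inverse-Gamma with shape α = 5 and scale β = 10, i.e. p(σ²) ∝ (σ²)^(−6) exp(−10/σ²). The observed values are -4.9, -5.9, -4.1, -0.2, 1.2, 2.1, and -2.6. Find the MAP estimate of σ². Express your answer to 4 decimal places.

σ̂²_MAP = 5.6989

Sum of squared deviations about the known mean: SS = (-4.9−0)² + (-5.9−0)² + (-4.1−0)² + (-0.2−0)² + (1.2−0)² + (2.1−0)² + (-2.6−0)² = 88.28.
The Normal likelihood contributes (σ²)^(−n/2) exp(−SS/(2σ²)), so the posterior is Inverse-Gamma(α + n/2, β + SS/2) = Inverse-Gamma(8.5, 54.14).
The mode of Inverse-Gamma(a, b) is b/(a+1) = 54.14/9.5 ≈ 5.6989.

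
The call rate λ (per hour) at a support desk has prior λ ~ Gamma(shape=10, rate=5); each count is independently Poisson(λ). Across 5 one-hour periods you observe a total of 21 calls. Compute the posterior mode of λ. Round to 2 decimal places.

Σxᵢ = 21, n = 5.
Posterior ∝ λ^9e^(−5λ) · λ^21e^(−5λ) = λ^30e^(−10λ), i.e. Gamma(shape=31, rate=10).
The mode of a Gamma(a, b) with a ≥ 1 (shape–rate) is (a−1)/b = 30/10 ≈ 3.00.

λ̂_MAP = 3.00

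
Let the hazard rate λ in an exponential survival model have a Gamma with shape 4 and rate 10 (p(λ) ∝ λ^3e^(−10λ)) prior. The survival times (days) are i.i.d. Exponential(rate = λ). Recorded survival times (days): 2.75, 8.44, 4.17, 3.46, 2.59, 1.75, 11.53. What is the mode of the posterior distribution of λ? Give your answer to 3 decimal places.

λ̂_MAP = 0.224

The Exponential(rate=λ) likelihood is ∝ λ^n e^(−λΣtᵢ). Here n = 7 and Σtᵢ = 2.75 + 8.44 + 4.17 + 3.46 + 2.59 + 1.75 + 11.53 = 34.69.
Posterior ∝ λ^3e^(−10λ) · λ^7e^(−34.69λ) = λ^10e^(−44.69λ), i.e. Gamma(11, 44.69).
Mode = (a−1)/b = 10/44.69 ≈ 0.224.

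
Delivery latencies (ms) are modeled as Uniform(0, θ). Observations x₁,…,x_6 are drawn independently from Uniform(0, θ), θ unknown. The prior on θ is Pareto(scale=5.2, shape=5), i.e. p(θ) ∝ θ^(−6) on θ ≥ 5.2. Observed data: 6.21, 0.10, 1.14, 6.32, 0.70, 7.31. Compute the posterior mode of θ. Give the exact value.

The Uniform(0, θ) likelihood is θ^(−n) for θ ≥ max(xᵢ), zero otherwise. Here max(xᵢ) = 7.31.
Posterior ∝ θ^(−6) · θ^(−6) = θ^(−12) on θ ≥ max(5.2, 7.31) = 7.31.
This density is strictly decreasing in θ, so the posterior mode lies at the lower boundary of the support.

θ̂_MAP = 7.31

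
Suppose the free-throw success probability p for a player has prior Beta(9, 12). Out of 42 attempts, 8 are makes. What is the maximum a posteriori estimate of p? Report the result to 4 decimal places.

Prior: Beta(9, 12).
Data: 8 successes in 42 trials. The binomial likelihood contributes p^8(1−p)^34, so the posterior is Beta(9+8, 12+34) = Beta(17, 46).
For Beta(a, b) with a, b > 1 the mode is (a−1)/(a+b−2) = 16/61 ≈ 0.2623.

p̂_MAP = 0.2623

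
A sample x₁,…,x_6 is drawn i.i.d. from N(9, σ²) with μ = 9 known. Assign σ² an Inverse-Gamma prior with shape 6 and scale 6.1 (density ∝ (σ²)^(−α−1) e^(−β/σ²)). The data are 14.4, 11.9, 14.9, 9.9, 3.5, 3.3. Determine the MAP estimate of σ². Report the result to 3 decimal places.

Sum of squared deviations about the known mean: SS = (14.4−9)² + (11.9−9)² + (14.9−9)² + (9.9−9)² + (3.5−9)² + (3.3−9)² = 135.93.
The Normal likelihood contributes (σ²)^(−n/2) exp(−SS/(2σ²)), so the posterior is Inverse-Gamma(α + n/2, β + SS/2) = Inverse-Gamma(9, 74.065).
The mode of Inverse-Gamma(a, b) is b/(a+1) = 74.065/10 ≈ 7.407.

σ̂²_MAP = 7.407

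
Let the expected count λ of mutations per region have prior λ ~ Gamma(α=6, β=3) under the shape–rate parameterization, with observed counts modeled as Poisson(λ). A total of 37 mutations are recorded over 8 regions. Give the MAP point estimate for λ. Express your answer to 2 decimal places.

λ̂_MAP = 3.82

Σxᵢ = 37, n = 8.
Posterior ∝ λ^5e^(−3λ) · λ^37e^(−8λ) = λ^42e^(−11λ), i.e. Gamma(shape=43, rate=11).
The mode of a Gamma(a, b) with a ≥ 1 (shape–rate) is (a−1)/b = 42/11 ≈ 3.82.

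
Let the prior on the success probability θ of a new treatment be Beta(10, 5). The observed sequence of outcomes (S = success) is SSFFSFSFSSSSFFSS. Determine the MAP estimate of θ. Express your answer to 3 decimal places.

θ̂_MAP = 0.655

Prior: Beta(10, 5).
Data: 10 successes in 16 trials (from the sequence). The binomial likelihood contributes θ^10(1−θ)^6, so the posterior is Beta(10+10, 5+6) = Beta(20, 11).
For Beta(a, b) with a, b > 1 the mode is (a−1)/(a+b−2) = 19/29 ≈ 0.655.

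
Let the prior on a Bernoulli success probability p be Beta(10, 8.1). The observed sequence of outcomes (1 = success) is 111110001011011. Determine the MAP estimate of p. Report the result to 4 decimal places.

p̂_MAP = 0.6109

Prior: Beta(10, 8.1).
Data: 10 successes in 15 trials (from the sequence). The binomial likelihood contributes p^10(1−p)^5, so the posterior is Beta(10+10, 8.1+5) = Beta(20, 13.1).
For Beta(a, b) with a, b > 1 the mode is (a−1)/(a+b−2) = 19/31.1 ≈ 0.6109.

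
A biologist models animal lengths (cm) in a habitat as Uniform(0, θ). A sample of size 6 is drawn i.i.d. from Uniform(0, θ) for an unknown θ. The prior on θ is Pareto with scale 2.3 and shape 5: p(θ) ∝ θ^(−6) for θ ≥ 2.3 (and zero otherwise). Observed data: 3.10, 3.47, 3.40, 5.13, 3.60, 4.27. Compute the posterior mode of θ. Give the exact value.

The Uniform(0, θ) likelihood is θ^(−n) for θ ≥ max(xᵢ), zero otherwise. Here max(xᵢ) = 5.13.
Posterior ∝ θ^(−6) · θ^(−6) = θ^(−12) on θ ≥ max(2.3, 5.13) = 5.13.
This density is strictly decreasing in θ, so the posterior mode lies at the lower boundary of the support.

θ̂_MAP = 5.13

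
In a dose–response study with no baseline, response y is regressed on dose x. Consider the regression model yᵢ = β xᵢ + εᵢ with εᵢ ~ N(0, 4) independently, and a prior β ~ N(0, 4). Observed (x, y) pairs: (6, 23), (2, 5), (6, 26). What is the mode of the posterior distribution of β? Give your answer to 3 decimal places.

β̂_MAP = 3.948

log p(β | y) = −Σ(yᵢ − βxᵢ)²/(2·4) − β²/(2·4) + const.
Setting the derivative to zero: Σxᵢ(yᵢ − βxᵢ)/4 − β/4 = 0, so β = Σxᵢyᵢ / (Σxᵢ² + σ²/τ²).
Σxᵢyᵢ = 6·23 + 2·5 + 6·26 = 304; Σxᵢ² = 76; σ²/τ² = 1.
β̂_MAP = 304 / (76 + 1) = 304/77 ≈ 3.948.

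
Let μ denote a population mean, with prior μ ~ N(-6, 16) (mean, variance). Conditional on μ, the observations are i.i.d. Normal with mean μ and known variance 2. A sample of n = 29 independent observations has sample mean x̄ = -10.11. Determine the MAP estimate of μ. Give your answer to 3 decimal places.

n = 29, x̄ = -10.11.
For a Normal prior and Normal likelihood with known variance, the posterior is Normal; its mode equals its mean, the precision-weighted average.
Prior precision 1/σ₀² = 1/16 = 0.0625; data precision n/σ² = 29/2 = 14.5.
μ̂ = (0.0625·(-6) + 14.5·(-10.11)) / (0.0625 + 14.5) = (-146.97)/14.5625 = -58788/5825 ≈ -10.092.

μ̂_MAP = -10.092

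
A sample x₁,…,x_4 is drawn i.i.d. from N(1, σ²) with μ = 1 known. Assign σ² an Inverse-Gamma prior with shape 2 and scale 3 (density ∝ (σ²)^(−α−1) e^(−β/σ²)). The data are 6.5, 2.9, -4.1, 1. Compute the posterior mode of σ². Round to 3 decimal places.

Sum of squared deviations about the known mean: SS = (6.5−1)² + (2.9−1)² + (-4.1−1)² + (1−1)² = 59.87.
The Normal likelihood contributes (σ²)^(−n/2) exp(−SS/(2σ²)), so the posterior is Inverse-Gamma(α + n/2, β + SS/2) = Inverse-Gamma(4, 32.935).
The mode of Inverse-Gamma(a, b) is b/(a+1) = 32.935/5 ≈ 6.587.

σ̂²_MAP = 6.587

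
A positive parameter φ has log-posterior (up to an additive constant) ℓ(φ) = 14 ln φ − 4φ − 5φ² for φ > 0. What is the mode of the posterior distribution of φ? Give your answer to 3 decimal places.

φ̂_MAP = 1.000

ℓ'(φ) = 14/φ − 4 − 10φ. Setting this to zero and multiplying by φ: 10φ² + 4φ − 14 = 0.
φ = (−4 + √(4² + 4·10·14)) / (2·10) = (−4 + √576) / 20 = (−4 + 24)/20 = 1.
ℓ''(φ) = −14/φ² − 10 < 0, confirming a maximum.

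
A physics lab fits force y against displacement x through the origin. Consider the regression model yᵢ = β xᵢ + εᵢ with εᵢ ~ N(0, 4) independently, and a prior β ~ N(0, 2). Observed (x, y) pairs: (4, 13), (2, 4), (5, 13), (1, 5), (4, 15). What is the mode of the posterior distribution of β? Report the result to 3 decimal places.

β̂_MAP = 2.969

log p(β | y) = −Σ(yᵢ − βxᵢ)²/(2·4) − β²/(2·2) + const.
Setting the derivative to zero: Σxᵢ(yᵢ − βxᵢ)/4 − β/2 = 0, so β = Σxᵢyᵢ / (Σxᵢ² + σ²/τ²).
Σxᵢyᵢ = 4·13 + 2·4 + 5·13 + 1·5 + 4·15 = 190; Σxᵢ² = 62; σ²/τ² = 2.
β̂_MAP = 190 / (62 + 2) = 190/64 ≈ 2.969.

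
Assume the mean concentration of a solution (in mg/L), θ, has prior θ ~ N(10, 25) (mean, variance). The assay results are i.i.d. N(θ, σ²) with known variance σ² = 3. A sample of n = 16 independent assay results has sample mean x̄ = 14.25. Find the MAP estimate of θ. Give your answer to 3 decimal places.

n = 16, x̄ = 14.25.
For a Normal prior and Normal likelihood with known variance, the posterior is Normal; its mode equals its mean, the precision-weighted average.
Prior precision 1/σ₀² = 1/25 = 0.04; data precision n/σ² = 16/3.
θ̂ = (0.04·10 + (16/3)·14.25) / (0.04 + 16/3) = 76.4/(403/75) = 5730/403 ≈ 14.218.

θ̂_MAP = 14.218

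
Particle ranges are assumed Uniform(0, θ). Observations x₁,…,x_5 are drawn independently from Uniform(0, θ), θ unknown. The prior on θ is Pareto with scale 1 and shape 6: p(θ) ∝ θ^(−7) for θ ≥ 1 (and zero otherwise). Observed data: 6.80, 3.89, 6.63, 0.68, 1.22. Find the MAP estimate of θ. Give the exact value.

The Uniform(0, θ) likelihood is θ^(−n) for θ ≥ max(xᵢ), zero otherwise. Here max(xᵢ) = 6.80.
Posterior ∝ θ^(−7) · θ^(−5) = θ^(−12) on θ ≥ max(1, 6.80) = 6.80.
This density is strictly decreasing in θ, so the posterior mode lies at the lower boundary of the support.

θ̂_MAP = 6.80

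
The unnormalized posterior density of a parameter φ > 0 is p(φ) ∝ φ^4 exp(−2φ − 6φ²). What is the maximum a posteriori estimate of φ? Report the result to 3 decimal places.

ℓ'(φ) = 4/φ − 2 − 12φ. Setting this to zero and multiplying by φ: 12φ² + 2φ − 4 = 0.
φ = (−2 + √(2² + 4·12·4)) / (2·12) = (−2 + √196) / 24 = (−2 + 14)/24 = 1/2.
ℓ''(φ) = −4/φ² − 12 < 0, confirming a maximum.

φ̂_MAP = 0.500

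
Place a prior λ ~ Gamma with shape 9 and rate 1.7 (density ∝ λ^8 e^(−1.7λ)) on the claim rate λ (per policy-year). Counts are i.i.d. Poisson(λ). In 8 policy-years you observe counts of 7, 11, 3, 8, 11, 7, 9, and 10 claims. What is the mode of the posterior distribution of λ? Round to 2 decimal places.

λ̂_MAP = 7.63

Σxᵢ = 7+11+3+8+11+7+9+10 = 66, with n = 8.
Posterior ∝ λ^8e^(−1.7λ) · λ^66e^(−8λ) = λ^74e^(−9.7λ), i.e. Gamma(shape=75, rate=9.7).
The mode of a Gamma(a, b) with a ≥ 1 (shape–rate) is (a−1)/b = 74/9.7 ≈ 7.63.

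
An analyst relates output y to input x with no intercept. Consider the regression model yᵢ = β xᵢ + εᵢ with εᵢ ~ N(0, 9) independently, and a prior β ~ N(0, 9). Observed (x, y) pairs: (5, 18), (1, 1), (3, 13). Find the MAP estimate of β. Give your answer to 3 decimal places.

log p(β | y) = −Σ(yᵢ − βxᵢ)²/(2·9) − β²/(2·9) + const.
Setting the derivative to zero: Σxᵢ(yᵢ − βxᵢ)/9 − β/9 = 0, so β = Σxᵢyᵢ / (Σxᵢ² + σ²/τ²).
Σxᵢyᵢ = 5·18 + 1·1 + 3·13 = 130; Σxᵢ² = 35; σ²/τ² = 1.
β̂_MAP = 130 / (35 + 1) = 130/36 ≈ 3.611.

β̂_MAP = 3.611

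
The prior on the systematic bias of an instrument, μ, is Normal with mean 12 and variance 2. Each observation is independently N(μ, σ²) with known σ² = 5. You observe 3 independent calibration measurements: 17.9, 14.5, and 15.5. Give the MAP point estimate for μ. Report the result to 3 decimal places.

n = 3; x̄ = (17.9 + 14.5 + 15.5)/3 = 47.9/3 = 479/30 ≈ 15.9667.
For a Normal prior and Normal likelihood with known variance, the posterior is Normal; its mode equals its mean, the precision-weighted average.
Prior precision 1/σ₀² = 1/2 = 0.5; data precision n/σ² = 3/5 = 0.6.
μ̂ = (0.5·12 + 0.6·(479/30)) / (0.5 + 0.6) = 15.58/1.1 = 779/55 ≈ 14.164.

μ̂_MAP = 14.164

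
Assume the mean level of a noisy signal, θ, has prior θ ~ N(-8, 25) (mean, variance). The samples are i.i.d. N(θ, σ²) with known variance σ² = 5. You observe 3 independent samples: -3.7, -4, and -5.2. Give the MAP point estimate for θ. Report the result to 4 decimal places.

θ̂_MAP = -4.5313

n = 3; x̄ = ((-3.7) + (-4) + (-5.2))/3 = -12.9/3 = -4.3.
For a Normal prior and Normal likelihood with known variance, the posterior is Normal; its mode equals its mean, the precision-weighted average.
Prior precision 1/σ₀² = 1/25 = 0.04; data precision n/σ² = 3/5 = 0.6.
θ̂ = (0.04·(-8) + 0.6·(-4.3)) / (0.04 + 0.6) = (-2.9)/0.64 = -4.53125 ≈ -4.5313.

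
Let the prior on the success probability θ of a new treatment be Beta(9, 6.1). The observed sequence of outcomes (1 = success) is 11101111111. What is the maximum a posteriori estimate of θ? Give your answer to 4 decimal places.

θ̂_MAP = 0.7469

Prior: Beta(9, 6.1).
Data: 10 successes in 11 trials (from the sequence). The binomial likelihood contributes θ^10(1−θ)^1, so the posterior is Beta(9+10, 6.1+1) = Beta(19, 7.1).
For Beta(a, b) with a, b > 1 the mode is (a−1)/(a+b−2) = 18/24.1 ≈ 0.7469.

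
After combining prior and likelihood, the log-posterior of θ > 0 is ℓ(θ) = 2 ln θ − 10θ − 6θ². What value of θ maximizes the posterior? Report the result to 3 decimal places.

ℓ'(θ) = 2/θ − 10 − 12θ. Setting this to zero and multiplying by θ: 12θ² + 10θ − 2 = 0.
θ = (−10 + √(10² + 4·12·2)) / (2·12) = (−10 + √196) / 24 = (−10 + 14)/24 = 1/6.
ℓ''(θ) = −2/θ² − 12 < 0, confirming a maximum.

θ̂_MAP = 0.167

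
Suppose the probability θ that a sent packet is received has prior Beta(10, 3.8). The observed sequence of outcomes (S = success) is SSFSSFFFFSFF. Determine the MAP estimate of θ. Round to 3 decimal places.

Prior: Beta(10, 3.8).
Data: 5 successes in 12 trials (from the sequence). The binomial likelihood contributes θ^5(1−θ)^7, so the posterior is Beta(10+5, 3.8+7) = Beta(15, 10.8).
For Beta(a, b) with a, b > 1 the mode is (a−1)/(a+b−2) = 14/23.8 ≈ 0.588.

θ̂_MAP = 0.588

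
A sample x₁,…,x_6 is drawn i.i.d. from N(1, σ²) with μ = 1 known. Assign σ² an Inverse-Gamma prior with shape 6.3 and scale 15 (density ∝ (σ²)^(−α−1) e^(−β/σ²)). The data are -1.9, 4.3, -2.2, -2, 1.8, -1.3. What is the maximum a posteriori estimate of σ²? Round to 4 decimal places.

Sum of squared deviations about the known mean: SS = (-1.9−1)² + (4.3−1)² + (-2.2−1)² + (-2−1)² + (1.8−1)² + (-1.3−1)² = 44.47.
The Normal likelihood contributes (σ²)^(−n/2) exp(−SS/(2σ²)), so the posterior is Inverse-Gamma(α + n/2, β + SS/2) = Inverse-Gamma(9.3, 37.235).
The mode of Inverse-Gamma(a, b) is b/(a+1) = 37.235/10.3 ≈ 3.6150.

σ̂²_MAP = 3.6150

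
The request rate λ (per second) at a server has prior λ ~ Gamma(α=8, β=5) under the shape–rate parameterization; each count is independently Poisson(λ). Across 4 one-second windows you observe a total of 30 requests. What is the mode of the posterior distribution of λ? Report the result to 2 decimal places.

λ̂_MAP = 4.11

Σxᵢ = 30, n = 4.
Posterior ∝ λ^7e^(−5λ) · λ^30e^(−4λ) = λ^37e^(−9λ), i.e. Gamma(shape=38, rate=9).
The mode of a Gamma(a, b) with a ≥ 1 (shape–rate) is (a−1)/b = 37/9 ≈ 4.11.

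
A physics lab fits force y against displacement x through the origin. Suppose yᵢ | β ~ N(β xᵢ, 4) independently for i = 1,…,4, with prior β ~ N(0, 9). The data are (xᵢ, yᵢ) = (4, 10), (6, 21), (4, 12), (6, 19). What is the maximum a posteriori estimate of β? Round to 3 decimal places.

β̂_MAP = 3.140

log p(β | y) = −Σ(yᵢ − βxᵢ)²/(2·4) − β²/(2·9) + const.
Setting the derivative to zero: Σxᵢ(yᵢ − βxᵢ)/4 − β/9 = 0, so β = Σxᵢyᵢ / (Σxᵢ² + σ²/τ²).
Σxᵢyᵢ = 4·10 + 6·21 + 4·12 + 6·19 = 328; Σxᵢ² = 104; σ²/τ² = 4/9.
β̂_MAP = 328 / (104 + 4/9) = 328/(940/9) = 738/235 ≈ 3.140.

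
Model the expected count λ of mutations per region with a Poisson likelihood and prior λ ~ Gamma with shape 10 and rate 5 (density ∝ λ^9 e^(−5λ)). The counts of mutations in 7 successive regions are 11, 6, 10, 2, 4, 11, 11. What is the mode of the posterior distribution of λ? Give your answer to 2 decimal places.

λ̂_MAP = 5.33

Σxᵢ = 11+6+10+2+4+11+11 = 55, with n = 7.
Posterior ∝ λ^9e^(−5λ) · λ^55e^(−7λ) = λ^64e^(−12λ), i.e. Gamma(shape=65, rate=12).
The mode of a Gamma(a, b) with a ≥ 1 (shape–rate) is (a−1)/b = 64/12 ≈ 5.33.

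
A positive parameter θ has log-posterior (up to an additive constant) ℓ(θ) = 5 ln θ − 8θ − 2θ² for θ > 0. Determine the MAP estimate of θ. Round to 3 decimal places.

ℓ'(θ) = 5/θ − 8 − 4θ. Setting this to zero and multiplying by θ: 4θ² + 8θ − 5 = 0.
θ = (−8 + √(8² + 4·4·5)) / (2·4) = (−8 + √144) / 8 = (−8 + 12)/8 = 1/2.
ℓ''(θ) = −5/θ² − 4 < 0, confirming a maximum.

θ̂_MAP = 0.500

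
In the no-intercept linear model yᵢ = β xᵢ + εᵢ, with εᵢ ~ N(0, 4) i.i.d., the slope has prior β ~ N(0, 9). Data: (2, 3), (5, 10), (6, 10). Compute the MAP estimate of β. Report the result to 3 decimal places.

log p(β | y) = −Σ(yᵢ − βxᵢ)²/(2·4) − β²/(2·9) + const.
Setting the derivative to zero: Σxᵢ(yᵢ − βxᵢ)/4 − β/9 = 0, so β = Σxᵢyᵢ / (Σxᵢ² + σ²/τ²).
Σxᵢyᵢ = 2·3 + 5·10 + 6·10 = 116; Σxᵢ² = 65; σ²/τ² = 4/9.
β̂_MAP = 116 / (65 + 4/9) = 116/(589/9) = 1044/589 ≈ 1.772.

β̂_MAP = 1.772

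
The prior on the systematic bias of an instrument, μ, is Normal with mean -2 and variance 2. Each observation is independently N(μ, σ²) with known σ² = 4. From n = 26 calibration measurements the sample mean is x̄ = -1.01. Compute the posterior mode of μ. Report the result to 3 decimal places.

μ̂_MAP = -1.081

n = 26, x̄ = -1.01.
For a Normal prior and Normal likelihood with known variance, the posterior is Normal; its mode equals its mean, the precision-weighted average.
Prior precision 1/σ₀² = 1/2 = 0.5; data precision n/σ² = 26/4 = 6.5.
μ̂ = (0.5·(-2) + 6.5·(-1.01)) / (0.5 + 6.5) = (-7.565)/7 = -1513/1400 ≈ -1.081.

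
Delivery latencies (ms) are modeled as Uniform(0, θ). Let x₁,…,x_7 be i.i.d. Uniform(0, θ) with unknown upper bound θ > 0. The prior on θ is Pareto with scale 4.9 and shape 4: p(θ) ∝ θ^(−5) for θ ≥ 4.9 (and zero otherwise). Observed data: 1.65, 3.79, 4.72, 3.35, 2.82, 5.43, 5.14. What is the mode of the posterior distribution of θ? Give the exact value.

The Uniform(0, θ) likelihood is θ^(−n) for θ ≥ max(xᵢ), zero otherwise. Here max(xᵢ) = 5.43.
Posterior ∝ θ^(−5) · θ^(−7) = θ^(−12) on θ ≥ max(4.9, 5.43) = 5.43.
This density is strictly decreasing in θ, so the posterior mode lies at the lower boundary of the support.

θ̂_MAP = 5.43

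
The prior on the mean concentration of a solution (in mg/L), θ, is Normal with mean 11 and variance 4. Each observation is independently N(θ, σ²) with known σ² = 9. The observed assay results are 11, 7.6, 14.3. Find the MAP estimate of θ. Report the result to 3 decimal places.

n = 3; x̄ = (11 + 7.6 + 14.3)/3 = 32.9/3 = 329/30 ≈ 10.9667.
For a Normal prior and Normal likelihood with known variance, the posterior is Normal; its mode equals its mean, the precision-weighted average.
Prior precision 1/σ₀² = 1/4 = 0.25; data precision n/σ² = 3/9 = 1/3.
θ̂ = (0.25·11 + (1/3)·(329/30)) / (0.25 + 1/3) = (1153/180)/(7/12) = 1153/105 ≈ 10.981.

θ̂_MAP = 10.981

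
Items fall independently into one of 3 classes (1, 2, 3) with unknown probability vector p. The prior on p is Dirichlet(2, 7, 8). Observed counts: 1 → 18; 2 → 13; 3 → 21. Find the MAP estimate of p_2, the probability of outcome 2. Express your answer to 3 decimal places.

MAP estimate: 0.288

The posterior is Dirichlet(αᵢ + nᵢ) = Dirichlet(20, 20, 29).
For a Dirichlet(a₁,…,a_K) with all aᵢ > 1, the mode has j-th component (aⱼ − 1)/(Σaᵢ − K).
Here Σaᵢ = 69 and K = 3, so p_2 = (20 − 1)/(69 − 3) = 19/66 ≈ 0.288.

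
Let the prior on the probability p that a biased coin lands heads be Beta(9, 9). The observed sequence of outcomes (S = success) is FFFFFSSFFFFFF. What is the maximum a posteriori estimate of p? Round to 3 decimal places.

p̂_MAP = 0.345

Prior: Beta(9, 9).
Data: 2 successes in 13 trials (from the sequence). The binomial likelihood contributes p^2(1−p)^11, so the posterior is Beta(9+2, 9+11) = Beta(11, 20).
For Beta(a, b) with a, b > 1 the mode is (a−1)/(a+b−2) = 10/29 ≈ 0.345.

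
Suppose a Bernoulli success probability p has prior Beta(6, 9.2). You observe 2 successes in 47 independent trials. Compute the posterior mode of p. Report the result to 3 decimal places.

Prior: Beta(6, 9.2).
Data: 2 successes in 47 trials. The binomial likelihood contributes p^2(1−p)^45, so the posterior is Beta(6+2, 9.2+45) = Beta(8, 54.2).
For Beta(a, b) with a, b > 1 the mode is (a−1)/(a+b−2) = 7/60.2 ≈ 0.116.

p̂_MAP = 0.116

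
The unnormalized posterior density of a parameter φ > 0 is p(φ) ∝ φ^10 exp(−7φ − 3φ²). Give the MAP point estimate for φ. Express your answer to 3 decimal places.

φ̂_MAP = 0.833

ℓ'(φ) = 10/φ − 7 − 6φ. Setting this to zero and multiplying by φ: 6φ² + 7φ − 10 = 0.
φ = (−7 + √(7² + 4·6·10)) / (2·6) = (−7 + √289) / 12 = (−7 + 17)/12 = 5/6.
ℓ''(φ) = −10/φ² − 6 < 0, confirming a maximum.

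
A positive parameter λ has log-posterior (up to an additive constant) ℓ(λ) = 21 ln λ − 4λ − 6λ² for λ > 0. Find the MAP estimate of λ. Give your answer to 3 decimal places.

ℓ'(λ) = 21/λ − 4 − 12λ. Setting this to zero and multiplying by λ: 12λ² + 4λ − 21 = 0.
λ = (−4 + √(4² + 4·12·21)) / (2·12) = (−4 + √1024) / 24 = (−4 + 32)/24 = 7/6.
ℓ''(λ) = −21/λ² − 12 < 0, confirming a maximum.

λ̂_MAP = 1.167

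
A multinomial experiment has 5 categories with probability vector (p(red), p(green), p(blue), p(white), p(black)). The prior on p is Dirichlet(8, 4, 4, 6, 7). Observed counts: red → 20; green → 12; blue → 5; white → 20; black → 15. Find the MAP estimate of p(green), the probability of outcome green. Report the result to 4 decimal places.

The posterior is Dirichlet(αᵢ + nᵢ) = Dirichlet(28, 16, 9, 26, 22).
For a Dirichlet(a₁,…,a_K) with all aᵢ > 1, the mode has j-th component (aⱼ − 1)/(Σaᵢ − K).
Here Σaᵢ = 101 and K = 5, so p(green) = (16 − 1)/(101 − 5) = 15/96 ≈ 0.1563.

MAP estimate of p(green) = 0.1563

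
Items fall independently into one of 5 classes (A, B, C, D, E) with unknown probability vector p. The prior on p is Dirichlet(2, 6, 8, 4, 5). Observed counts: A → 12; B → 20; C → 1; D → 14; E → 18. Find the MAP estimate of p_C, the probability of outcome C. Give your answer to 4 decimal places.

The posterior is Dirichlet(αᵢ + nᵢ) = Dirichlet(14, 26, 9, 18, 23).
For a Dirichlet(a₁,…,a_K) with all aᵢ > 1, the mode has j-th component (aⱼ − 1)/(Σaᵢ − K).
Here Σaᵢ = 90 and K = 5, so p_C = (9 − 1)/(90 − 5) = 8/85 ≈ 0.0941.

MAP estimate of p_C = 0.0941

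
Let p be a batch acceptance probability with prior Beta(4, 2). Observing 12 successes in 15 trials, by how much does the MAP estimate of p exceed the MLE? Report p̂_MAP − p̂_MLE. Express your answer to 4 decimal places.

Posterior is Beta(16, 5); MAP = (16−1)/(21−2) = 15/19 ≈ 0.78947.
MLE ignores the prior: p̂_MLE = k/n = 12/15 ≈ 0.80000.
Difference = 15/19 − 12/15 = -1/95 ≈ -0.0105.

MAP − MLE = -0.0105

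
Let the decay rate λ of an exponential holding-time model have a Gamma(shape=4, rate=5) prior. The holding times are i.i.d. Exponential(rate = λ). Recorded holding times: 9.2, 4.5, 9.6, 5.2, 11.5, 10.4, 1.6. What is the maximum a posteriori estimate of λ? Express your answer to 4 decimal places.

λ̂_MAP = 0.1754

The Exponential(rate=λ) likelihood is ∝ λ^n e^(−λΣtᵢ). Here n = 7 and Σtᵢ = 9.2 + 4.5 + 9.6 + 5.2 + 11.5 + 10.4 + 1.6 = 52.
Posterior ∝ λ^3e^(−5λ) · λ^7e^(−52λ) = λ^10e^(−57λ), i.e. Gamma(11, 57).
Mode = (a−1)/b = 10/57 ≈ 0.1754.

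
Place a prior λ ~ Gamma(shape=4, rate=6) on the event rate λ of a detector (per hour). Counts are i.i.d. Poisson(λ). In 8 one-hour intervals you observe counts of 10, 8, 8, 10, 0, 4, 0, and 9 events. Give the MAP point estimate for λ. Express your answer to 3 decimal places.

λ̂_MAP = 3.714

Σxᵢ = 10+8+8+10+0+4+0+9 = 49, with n = 8.
Posterior ∝ λ^3e^(−6λ) · λ^49e^(−8λ) = λ^52e^(−14λ), i.e. Gamma(shape=53, rate=14).
The mode of a Gamma(a, b) with a ≥ 1 (shape–rate) is (a−1)/b = 52/14 ≈ 3.714.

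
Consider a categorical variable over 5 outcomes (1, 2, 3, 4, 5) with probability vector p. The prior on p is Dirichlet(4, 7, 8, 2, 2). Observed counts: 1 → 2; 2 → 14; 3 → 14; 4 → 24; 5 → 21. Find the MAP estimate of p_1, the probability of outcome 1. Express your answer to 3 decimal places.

MAP estimate: 0.054

The posterior is Dirichlet(αᵢ + nᵢ) = Dirichlet(6, 21, 22, 26, 23).
For a Dirichlet(a₁,…,a_K) with all aᵢ > 1, the mode has j-th component (aⱼ − 1)/(Σaᵢ − K).
Here Σaᵢ = 98 and K = 5, so p_1 = (6 − 1)/(98 − 5) = 5/93 ≈ 0.054.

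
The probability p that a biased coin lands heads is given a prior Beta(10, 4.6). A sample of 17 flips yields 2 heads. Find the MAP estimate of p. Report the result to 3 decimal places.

p̂_MAP = 0.372

Prior: Beta(10, 4.6).
Data: 2 successes in 17 trials. The binomial likelihood contributes p^2(1−p)^15, so the posterior is Beta(10+2, 4.6+15) = Beta(12, 19.6).
For Beta(a, b) with a, b > 1 the mode is (a−1)/(a+b−2) = 11/29.6 ≈ 0.372.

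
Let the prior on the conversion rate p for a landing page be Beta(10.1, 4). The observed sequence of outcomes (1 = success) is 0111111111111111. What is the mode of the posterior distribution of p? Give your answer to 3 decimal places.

p̂_MAP = 0.858

Prior: Beta(10.1, 4).
Data: 15 successes in 16 trials (from the sequence). The binomial likelihood contributes p^15(1−p)^1, so the posterior is Beta(10.1+15, 4+1) = Beta(25.1, 5).
For Beta(a, b) with a, b > 1 the mode is (a−1)/(a+b−2) = 24.1/28.1 ≈ 0.858.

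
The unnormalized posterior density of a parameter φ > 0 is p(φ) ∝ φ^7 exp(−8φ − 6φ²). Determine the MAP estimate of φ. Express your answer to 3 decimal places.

ℓ'(φ) = 7/φ − 8 − 12φ. Setting this to zero and multiplying by φ: 12φ² + 8φ − 7 = 0.
φ = (−8 + √(8² + 4·12·7)) / (2·12) = (−8 + √400) / 24 = (−8 + 20)/24 = 1/2.
ℓ''(φ) = −7/φ² − 12 < 0, confirming a maximum.

φ̂_MAP = 0.500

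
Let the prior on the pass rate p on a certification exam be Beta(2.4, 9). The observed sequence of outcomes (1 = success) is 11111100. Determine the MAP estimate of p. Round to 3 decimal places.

p̂_MAP = 0.425

Prior: Beta(2.4, 9).
Data: 6 successes in 8 trials (from the sequence). The binomial likelihood contributes p^6(1−p)^2, so the posterior is Beta(2.4+6, 9+2) = Beta(8.4, 11).
For Beta(a, b) with a, b > 1 the mode is (a−1)/(a+b−2) = 7.4/17.4 ≈ 0.425.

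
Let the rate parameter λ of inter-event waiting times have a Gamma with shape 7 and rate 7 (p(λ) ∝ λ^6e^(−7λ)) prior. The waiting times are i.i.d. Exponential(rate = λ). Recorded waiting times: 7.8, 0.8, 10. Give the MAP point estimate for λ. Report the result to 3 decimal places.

λ̂_MAP = 0.352

The Exponential(rate=λ) likelihood is ∝ λ^n e^(−λΣtᵢ). Here n = 3 and Σtᵢ = 7.8 + 0.8 + 10 = 18.6.
Posterior ∝ λ^6e^(−7λ) · λ^3e^(−18.6λ) = λ^9e^(−25.6λ), i.e. Gamma(10, 25.6).
Mode = (a−1)/b = 9/25.6 ≈ 0.352.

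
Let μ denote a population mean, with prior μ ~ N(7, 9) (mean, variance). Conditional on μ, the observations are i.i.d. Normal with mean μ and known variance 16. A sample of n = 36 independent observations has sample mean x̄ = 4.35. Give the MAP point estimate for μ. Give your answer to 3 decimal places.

μ̂_MAP = 4.475

n = 36, x̄ = 4.35.
For a Normal prior and Normal likelihood with known variance, the posterior is Normal; its mode equals its mean, the precision-weighted average.
Prior precision 1/σ₀² = 1/9; data precision n/σ² = 36/16 = 2.25.
μ̂ = ((1/9)·7 + 2.25·4.35) / (1/9 + 2.25) = (7607/720)/(85/36) = 7607/1700 ≈ 4.475.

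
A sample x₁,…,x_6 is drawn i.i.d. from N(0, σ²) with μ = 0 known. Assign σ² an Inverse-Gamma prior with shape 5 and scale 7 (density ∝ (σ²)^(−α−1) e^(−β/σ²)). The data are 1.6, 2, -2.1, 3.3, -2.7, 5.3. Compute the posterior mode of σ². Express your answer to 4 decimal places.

Sum of squared deviations about the known mean: SS = (1.6−0)² + (2−0)² + (-2.1−0)² + (3.3−0)² + (-2.7−0)² + (5.3−0)² = 57.24.
The Normal likelihood contributes (σ²)^(−n/2) exp(−SS/(2σ²)), so the posterior is Inverse-Gamma(α + n/2, β + SS/2) = Inverse-Gamma(8, 35.62).
The mode of Inverse-Gamma(a, b) is b/(a+1) = 35.62/9 ≈ 3.9578.

σ̂²_MAP = 3.9578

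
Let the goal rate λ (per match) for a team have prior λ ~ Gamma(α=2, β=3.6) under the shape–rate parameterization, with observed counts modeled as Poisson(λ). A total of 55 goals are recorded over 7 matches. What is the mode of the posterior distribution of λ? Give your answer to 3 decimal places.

λ̂_MAP = 5.283

Σxᵢ = 55, n = 7.
Posterior ∝ λe^(−3.6λ) · λ^55e^(−7λ) = λ^56e^(−10.6λ), i.e. Gamma(shape=57, rate=10.6).
The mode of a Gamma(a, b) with a ≥ 1 (shape–rate) is (a−1)/b = 56/10.6 ≈ 5.283.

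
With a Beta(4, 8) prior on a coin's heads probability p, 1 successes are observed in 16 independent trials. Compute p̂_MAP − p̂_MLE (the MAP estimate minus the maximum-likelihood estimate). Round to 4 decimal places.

MAP − MLE = 0.0913

Posterior is Beta(5, 23); MAP = (5−1)/(28−2) = 4/26 ≈ 0.15385.
MLE ignores the prior: p̂_MLE = k/n = 1/16 ≈ 0.06250.
Difference = 4/26 − 1/16 = 19/208 ≈ 0.0913.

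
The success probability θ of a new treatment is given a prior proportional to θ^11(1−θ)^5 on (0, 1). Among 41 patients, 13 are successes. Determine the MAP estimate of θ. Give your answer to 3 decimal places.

The prior density ∝ θ^11(1−θ)^5 is the kernel of Beta(12, 6).
Data: 13 successes in 41 trials. The binomial likelihood contributes θ^13(1−θ)^28, so the posterior is Beta(12+13, 6+28) = Beta(25, 34).
For Beta(a, b) with a, b > 1 the mode is (a−1)/(a+b−2) = 24/57 ≈ 0.421.

θ̂_MAP = 0.421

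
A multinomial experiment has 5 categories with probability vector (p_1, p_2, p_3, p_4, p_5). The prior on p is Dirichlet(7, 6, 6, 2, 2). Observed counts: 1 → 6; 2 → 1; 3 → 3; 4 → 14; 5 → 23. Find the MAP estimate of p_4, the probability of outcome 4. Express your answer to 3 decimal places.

The posterior is Dirichlet(αᵢ + nᵢ) = Dirichlet(13, 7, 9, 16, 25).
For a Dirichlet(a₁,…,a_K) with all aᵢ > 1, the mode has j-th component (aⱼ − 1)/(Σaᵢ − K).
Here Σaᵢ = 70 and K = 5, so p_4 = (16 − 1)/(70 − 5) = 15/65 ≈ 0.231.

MAP estimate: 0.231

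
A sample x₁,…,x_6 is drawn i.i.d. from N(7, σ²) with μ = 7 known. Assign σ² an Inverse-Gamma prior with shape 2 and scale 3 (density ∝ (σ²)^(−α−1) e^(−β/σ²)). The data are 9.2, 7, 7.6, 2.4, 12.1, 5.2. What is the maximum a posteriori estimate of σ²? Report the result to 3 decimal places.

σ̂²_MAP = 5.134

Sum of squared deviations about the known mean: SS = (9.2−7)² + (7−7)² + (7.6−7)² + (2.4−7)² + (12.1−7)² + (5.2−7)² = 55.61.
The Normal likelihood contributes (σ²)^(−n/2) exp(−SS/(2σ²)), so the posterior is Inverse-Gamma(α + n/2, β + SS/2) = Inverse-Gamma(5, 30.805).
The mode of Inverse-Gamma(a, b) is b/(a+1) = 30.805/6 ≈ 5.134.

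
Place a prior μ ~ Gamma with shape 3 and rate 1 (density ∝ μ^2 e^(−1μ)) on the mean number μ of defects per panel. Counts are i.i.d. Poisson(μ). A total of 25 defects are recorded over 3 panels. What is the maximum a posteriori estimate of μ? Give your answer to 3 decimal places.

μ̂_MAP = 6.750

Σxᵢ = 25, n = 3.
Posterior ∝ μ^2e^(−1μ) · μ^25e^(−3μ) = μ^27e^(−4μ), i.e. Gamma(shape=28, rate=4).
The mode of a Gamma(a, b) with a ≥ 1 (shape–rate) is (a−1)/b = 27/4 ≈ 6.750.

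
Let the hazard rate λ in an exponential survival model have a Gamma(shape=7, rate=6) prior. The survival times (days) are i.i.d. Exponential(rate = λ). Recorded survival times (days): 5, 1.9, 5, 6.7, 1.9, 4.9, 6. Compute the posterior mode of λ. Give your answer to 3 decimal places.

The Exponential(rate=λ) likelihood is ∝ λ^n e^(−λΣtᵢ). Here n = 7 and Σtᵢ = 5 + 1.9 + 5 + 6.7 + 1.9 + 4.9 + 6 = 31.4.
Posterior ∝ λ^6e^(−6λ) · λ^7e^(−31.4λ) = λ^13e^(−37.4λ), i.e. Gamma(14, 37.4).
Mode = (a−1)/b = 13/37.4 ≈ 0.348.

λ̂_MAP = 0.348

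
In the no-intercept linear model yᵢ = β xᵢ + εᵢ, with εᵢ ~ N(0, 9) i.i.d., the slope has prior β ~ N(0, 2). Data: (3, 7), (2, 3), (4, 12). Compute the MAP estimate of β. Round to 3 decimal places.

β̂_MAP = 2.239

log p(β | y) = −Σ(yᵢ − βxᵢ)²/(2·9) − β²/(2·2) + const.
Setting the derivative to zero: Σxᵢ(yᵢ − βxᵢ)/9 − β/2 = 0, so β = Σxᵢyᵢ / (Σxᵢ² + σ²/τ²).
Σxᵢyᵢ = 3·7 + 2·3 + 4·12 = 75; Σxᵢ² = 29; σ²/τ² = 4.5.
β̂_MAP = 75 / (29 + 4.5) = 75/33.5 ≈ 2.239.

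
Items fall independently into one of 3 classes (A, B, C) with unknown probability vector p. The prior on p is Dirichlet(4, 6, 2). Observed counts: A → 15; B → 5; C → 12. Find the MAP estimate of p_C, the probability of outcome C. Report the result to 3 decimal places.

MAP estimate of p_C = 0.317

The posterior is Dirichlet(αᵢ + nᵢ) = Dirichlet(19, 11, 14).
For a Dirichlet(a₁,…,a_K) with all aᵢ > 1, the mode has j-th component (aⱼ − 1)/(Σaᵢ − K).
Here Σaᵢ = 44 and K = 3, so p_C = (14 − 1)/(44 − 3) = 13/41 ≈ 0.317.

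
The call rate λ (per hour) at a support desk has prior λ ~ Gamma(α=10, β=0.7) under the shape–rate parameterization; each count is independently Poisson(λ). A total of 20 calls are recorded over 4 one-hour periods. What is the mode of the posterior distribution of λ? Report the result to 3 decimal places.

Σxᵢ = 20, n = 4.
Posterior ∝ λ^9e^(−0.7λ) · λ^20e^(−4λ) = λ^29e^(−4.7λ), i.e. Gamma(shape=30, rate=4.7).
The mode of a Gamma(a, b) with a ≥ 1 (shape–rate) is (a−1)/b = 29/4.7 ≈ 6.170.

λ̂_MAP = 6.170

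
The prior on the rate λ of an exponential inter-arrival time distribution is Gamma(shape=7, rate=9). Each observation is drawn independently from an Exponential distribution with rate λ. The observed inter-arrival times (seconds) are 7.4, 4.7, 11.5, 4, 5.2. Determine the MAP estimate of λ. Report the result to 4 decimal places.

The Exponential(rate=λ) likelihood is ∝ λ^n e^(−λΣtᵢ). Here n = 5 and Σtᵢ = 7.4 + 4.7 + 11.5 + 4 + 5.2 = 32.8.
Posterior ∝ λ^6e^(−9λ) · λ^5e^(−32.8λ) = λ^11e^(−41.8λ), i.e. Gamma(12, 41.8).
Mode = (a−1)/b = 11/41.8 ≈ 0.2632.

λ̂_MAP = 0.2632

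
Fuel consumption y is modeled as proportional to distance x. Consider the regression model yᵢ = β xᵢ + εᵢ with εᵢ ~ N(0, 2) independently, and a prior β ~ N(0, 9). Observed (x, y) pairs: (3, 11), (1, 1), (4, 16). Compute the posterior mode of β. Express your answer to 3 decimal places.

log p(β | y) = −Σ(yᵢ − βxᵢ)²/(2·2) − β²/(2·9) + const.
Setting the derivative to zero: Σxᵢ(yᵢ − βxᵢ)/2 − β/9 = 0, so β = Σxᵢyᵢ / (Σxᵢ² + σ²/τ²).
Σxᵢyᵢ = 3·11 + 1·1 + 4·16 = 98; Σxᵢ² = 26; σ²/τ² = 2/9.
β̂_MAP = 98 / (26 + 2/9) = 98/(236/9) = 441/118 ≈ 3.737.

β̂_MAP = 3.737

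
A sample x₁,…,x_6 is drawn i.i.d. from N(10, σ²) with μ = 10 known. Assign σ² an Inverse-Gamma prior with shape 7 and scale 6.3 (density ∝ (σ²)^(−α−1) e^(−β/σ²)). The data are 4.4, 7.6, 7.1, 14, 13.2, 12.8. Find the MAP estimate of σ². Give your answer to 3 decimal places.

σ̂²_MAP = 4.191

Sum of squared deviations about the known mean: SS = (4.4−10)² + (7.6−10)² + (7.1−10)² + (14−10)² + (13.2−10)² + (12.8−10)² = 79.61.
The Normal likelihood contributes (σ²)^(−n/2) exp(−SS/(2σ²)), so the posterior is Inverse-Gamma(α + n/2, β + SS/2) = Inverse-Gamma(10, 46.105).
The mode of Inverse-Gamma(a, b) is b/(a+1) = 46.105/11 ≈ 4.191.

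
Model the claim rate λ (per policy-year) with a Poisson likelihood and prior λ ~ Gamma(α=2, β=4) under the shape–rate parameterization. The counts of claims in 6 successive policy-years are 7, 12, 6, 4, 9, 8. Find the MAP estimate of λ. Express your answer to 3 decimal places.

λ̂_MAP = 4.700

Σxᵢ = 7+12+6+4+9+8 = 46, with n = 6.
Posterior ∝ λe^(−4λ) · λ^46e^(−6λ) = λ^47e^(−10λ), i.e. Gamma(shape=48, rate=10).
The mode of a Gamma(a, b) with a ≥ 1 (shape–rate) is (a−1)/b = 47/10 ≈ 4.700.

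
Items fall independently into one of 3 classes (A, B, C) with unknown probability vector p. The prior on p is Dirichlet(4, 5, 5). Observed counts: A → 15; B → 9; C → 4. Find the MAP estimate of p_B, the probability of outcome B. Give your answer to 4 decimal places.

MAP estimate of p_B = 0.3333

The posterior is Dirichlet(αᵢ + nᵢ) = Dirichlet(19, 14, 9).
For a Dirichlet(a₁,…,a_K) with all aᵢ > 1, the mode has j-th component (aⱼ − 1)/(Σaᵢ − K).
Here Σaᵢ = 42 and K = 3, so p_B = (14 − 1)/(42 − 3) = 13/39 ≈ 0.3333.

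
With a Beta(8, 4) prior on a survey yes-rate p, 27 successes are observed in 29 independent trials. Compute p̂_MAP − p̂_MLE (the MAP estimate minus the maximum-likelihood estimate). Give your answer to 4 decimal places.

Posterior is Beta(35, 6); MAP = (35−1)/(41−2) = 34/39 ≈ 0.87179.
MLE ignores the prior: p̂_MLE = k/n = 27/29 ≈ 0.93103.
Difference = 34/39 − 27/29 = -67/1131 ≈ -0.0592.

MAP − MLE = -0.0592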